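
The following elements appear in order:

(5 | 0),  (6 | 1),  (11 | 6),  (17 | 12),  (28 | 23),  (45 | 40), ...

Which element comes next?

First coordinate: each term is the sum of the two before it, so 5, 6, 11, 17, 28, 45 → 73.
Second coordinate: always 5 less than the first coordinate, so 0, 1, 6, 12, 23, 40 → 68.
Putting it together: (73 | 68).

(73 | 68)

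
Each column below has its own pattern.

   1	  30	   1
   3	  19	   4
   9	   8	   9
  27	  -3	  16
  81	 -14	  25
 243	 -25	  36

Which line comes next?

First component: ×3 each step; 1, 3, 9, 27, 81, 243 → 729.
Second component — −11 each step: 30, 19, 8, -3, -14, -25 → -36.
Third component — perfect squares: 1², 2², 3², …: 1, 4, 9, 16, 25, 36 → 49.
Combining the parts gives 729  -36  49.

729  -36  49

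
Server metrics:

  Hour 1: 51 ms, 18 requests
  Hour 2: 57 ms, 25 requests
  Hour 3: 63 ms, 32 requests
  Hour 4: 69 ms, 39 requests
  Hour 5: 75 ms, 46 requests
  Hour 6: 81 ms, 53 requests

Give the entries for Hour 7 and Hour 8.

87 ms, 60 requests; 93 ms, 67 requests

Ms: 51, 57, 63, 69, 75, 81 → 87 → 93 (+6 each step).
Requests: 18, 25, 32, 39, 46, 53 → 60 → 67 (+7 each step).
So the next two lines are 87 ms, 60 requests and 93 ms, 67 requests.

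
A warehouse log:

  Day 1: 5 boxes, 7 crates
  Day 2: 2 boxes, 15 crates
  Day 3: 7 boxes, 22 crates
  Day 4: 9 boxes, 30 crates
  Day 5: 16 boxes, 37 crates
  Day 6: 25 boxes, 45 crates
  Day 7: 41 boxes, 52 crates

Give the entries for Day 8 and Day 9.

66 boxes, 60 crates; 107 boxes, 67 crates

Boxes: 5, 2, 7, 9, 16, 25, 41 → 66 → 107 (each term is the sum of the two before it).
Crates — alternating steps +8, +7, +8, +7, …: 7, 15, 22, 30, 37, 45, 52 → 60 → 67.
Putting the parts together: 66 boxes, 60 crates and then 107 boxes, 67 crates.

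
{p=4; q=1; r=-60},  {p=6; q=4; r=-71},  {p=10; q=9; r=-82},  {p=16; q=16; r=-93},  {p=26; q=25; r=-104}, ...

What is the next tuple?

{p=42; q=36; r=-115}

P: 4, 6, 10, 16, 26 → 42 (each term is the sum of the two before it).
For the q, perfect squares: 1², 2², 3², …: 1, 4, 9, 16, 25 → 36.
R goes -60, -71, -82, -93, -104 → -115 (−11 each step).
Putting it together: {p=42; q=36; r=-115}.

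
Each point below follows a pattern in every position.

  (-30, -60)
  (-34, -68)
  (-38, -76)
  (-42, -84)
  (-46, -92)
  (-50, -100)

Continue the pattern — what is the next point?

(-54, -108)

For the first slot, −4 each step: -30, -34, -38, -42, -46, -50 → -54.
Second slot: always 2 × the first slot, so -60, -68, -76, -84, -92, -100 → -108.
Putting it together: (-54, -108).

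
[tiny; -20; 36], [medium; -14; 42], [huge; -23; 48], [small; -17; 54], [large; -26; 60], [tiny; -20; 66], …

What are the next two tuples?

[medium; -29; 72], [huge; -23; 78]

Size — repeats tiny → medium → huge → small → large: tiny, medium, huge, small, large, tiny → medium → huge.
Second part goes -20, -14, -23, -17, -26, -20 → -29 → -23 (alternating steps +6, −9, +6, −9, …).
Third part: +6 each step; 36, 42, 48, 54, 60, 66 → 72 → 78.
Putting the parts together: [medium; -29; 72] and then [huge; -23; 78].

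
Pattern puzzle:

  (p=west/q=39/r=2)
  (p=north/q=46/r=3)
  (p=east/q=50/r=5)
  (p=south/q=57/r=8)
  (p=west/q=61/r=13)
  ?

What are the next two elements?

(p=north/q=68/r=21), (p=east/q=72/r=34)

P — repeats west → north → east → south: west, north, east, south, west → north → east.
For the q, alternating steps +7, +4, +7, +4, …: 39, 46, 50, 57, 61 → 68 → 72.
R: each term is the sum of the two before it, so 2, 3, 5, 8, 13 → 21 → 34.
Putting the parts together: (p=north/q=68/r=21) and then (p=east/q=72/r=34).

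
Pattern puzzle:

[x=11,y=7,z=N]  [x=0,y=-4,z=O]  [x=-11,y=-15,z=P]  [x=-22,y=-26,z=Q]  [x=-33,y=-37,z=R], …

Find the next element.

[x=-44,y=-48,z=S]

X: −11 each step; 11, 0, -11, -22, -33 → -44.
Y: 7, -4, -15, -26, -37 → -48 (always 4 less than the x).
Z: N, O, P, Q, R → S (letters move forward 1 place in the alphabet).
Combining the parts gives [x=-44,y=-48,z=S].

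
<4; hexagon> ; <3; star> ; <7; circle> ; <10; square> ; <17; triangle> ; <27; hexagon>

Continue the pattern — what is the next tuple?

<44; star>

First entry: each term is the sum of the two before it, so 4, 3, 7, 10, 17, 27 → 44.
Shape goes hexagon, star, circle, square, triangle, hexagon → star (repeats hexagon → star → circle → square → triangle).
So the next tuple is <44; star>.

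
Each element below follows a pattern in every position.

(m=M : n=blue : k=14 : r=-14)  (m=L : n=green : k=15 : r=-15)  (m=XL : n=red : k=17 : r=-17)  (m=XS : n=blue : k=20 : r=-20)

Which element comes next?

M: M, L, XL, XS → S (runs through clothing sizes XS→XL).
N goes blue, green, red, blue → green (repeats blue → green → red).
K: differences are 1, 2, 3, … (increasing by 1 each time), so 14, 15, 17, 20 → 24.
R: -14, -15, -17, -20 → -24 (always the negative of the k).
Putting it together: (m=S : n=green : k=24 : r=-24).

(m=S : n=green : k=24 : r=-24)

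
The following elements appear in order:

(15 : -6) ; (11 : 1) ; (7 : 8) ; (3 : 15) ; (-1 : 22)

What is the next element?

First component — −4 each step: 15, 11, 7, 3, -1 → -5.
Second component: +7 each step; -6, 1, 8, 15, 22 → 29.
So the next element is (-5 : 29).

(-5 : 29)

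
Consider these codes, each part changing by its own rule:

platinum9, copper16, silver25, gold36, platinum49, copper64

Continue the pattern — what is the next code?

silver81

For the metal, repeats platinum → copper → silver → gold: platinum, copper, silver, gold, platinum, copper → silver.
Second component: perfect squares: 3², 4², 5², …, so 9, 16, 25, 36, 49, 64 → 81.
So the next code is silver81.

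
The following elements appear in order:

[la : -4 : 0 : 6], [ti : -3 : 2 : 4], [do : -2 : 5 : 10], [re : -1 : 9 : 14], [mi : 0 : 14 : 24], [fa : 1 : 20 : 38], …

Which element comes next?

Note — runs through the solfège scale do→ti: la, ti, do, re, mi, fa → sol.
For the second coordinate, +1 each step: -4, -3, -2, -1, 0, 1 → 2.
Third coordinate: differences are 2, 3, 4, … (increasing by 1 each time), so 0, 2, 5, 9, 14, 20 → 27.
Fourth coordinate goes 6, 4, 10, 14, 24, 38 → 62 (each term is the sum of the two before it).
Putting it together: [sol : 2 : 27 : 62].

[sol : 2 : 27 : 62]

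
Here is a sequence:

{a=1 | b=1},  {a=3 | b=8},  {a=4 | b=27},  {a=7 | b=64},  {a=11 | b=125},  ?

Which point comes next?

For the a, each term is the sum of the two before it: 1, 3, 4, 7, 11 → 18.
For the b, perfect cubes: 1³, 2³, 3³, …: 1, 8, 27, 64, 125 → 216.
Combining the parts gives {a=18 | b=216}.

{a=18 | b=216}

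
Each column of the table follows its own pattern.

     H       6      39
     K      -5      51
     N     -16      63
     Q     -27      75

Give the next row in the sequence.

Letter — letters move forward 3 places in the alphabet: H, K, N, Q → T.
Second component — −11 each step: 6, -5, -16, -27 → -38.
For the third component, +12 each step: 39, 51, 63, 75 → 87.
So the next row is T  -38  87.

T  -38  87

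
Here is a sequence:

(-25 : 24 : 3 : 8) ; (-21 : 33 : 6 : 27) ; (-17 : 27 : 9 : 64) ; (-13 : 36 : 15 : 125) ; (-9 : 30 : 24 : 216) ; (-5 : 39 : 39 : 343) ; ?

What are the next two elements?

(-1 : 33 : 63 : 512), (3 : 42 : 102 : 729)

First coordinate: +4 each step, so -25, -21, -17, -13, -9, -5 → -1 → 3.
Second coordinate: 24, 33, 27, 36, 30, 39 → 33 → 42 (alternating steps +9, −6, +9, −6, …).
For the third coordinate, each term is the sum of the two before it: 3, 6, 9, 15, 24, 39 → 63 → 102.
Fourth coordinate: 8, 27, 64, 125, 216, 343 → 512 → 729 (perfect cubes: 2³, 3³, 4³, …).
Putting the parts together: (-1 : 33 : 63 : 512) and then (3 : 42 : 102 : 729).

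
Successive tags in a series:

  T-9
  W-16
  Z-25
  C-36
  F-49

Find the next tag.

Letter — letters move forward 3 places in the alphabet, wrapping Z→A: T, W, Z, C, F → I.
Second component — perfect squares: 3², 4², 5², …: 9, 16, 25, 36, 49 → 64.
Combining the parts gives I-64.

I-64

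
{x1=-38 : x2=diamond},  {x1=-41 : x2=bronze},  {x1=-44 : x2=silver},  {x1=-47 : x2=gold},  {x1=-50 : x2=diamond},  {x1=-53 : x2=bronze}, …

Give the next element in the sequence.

{x1=-56 : x2=silver}

X1: −3 each step, so -38, -41, -44, -47, -50, -53 → -56.
X2 goes diamond, bronze, silver, gold, diamond, bronze → silver (repeats diamond → bronze → silver → gold).
Combining the parts gives {x1=-56 : x2=silver}.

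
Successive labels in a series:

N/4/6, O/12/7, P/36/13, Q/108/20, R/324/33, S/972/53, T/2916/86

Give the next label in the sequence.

For the letter, letters move forward 1 place in the alphabet: N, O, P, Q, R, S, T → U.
Second component — ×3 each step: 4, 12, 36, 108, 324, 972, 2916 → 8748.
Third component: each term is the sum of the two before it; 6, 7, 13, 20, 33, 53, 86 → 139.
So the next label is U/8748/139.

U/8748/139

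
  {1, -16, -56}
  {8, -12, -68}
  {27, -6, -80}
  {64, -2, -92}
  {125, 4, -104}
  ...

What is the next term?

{216, 8, -116}

First coordinate: 1, 8, 27, 64, 125 → 216 (perfect cubes: 1³, 2³, 3³, …).
Second coordinate — alternating steps +4, +6, +4, +6, …: -16, -12, -6, -2, 4 → 8.
Third coordinate: −12 each step; -56, -68, -80, -92, -104 → -116.
Combining the parts gives {216, 8, -116}.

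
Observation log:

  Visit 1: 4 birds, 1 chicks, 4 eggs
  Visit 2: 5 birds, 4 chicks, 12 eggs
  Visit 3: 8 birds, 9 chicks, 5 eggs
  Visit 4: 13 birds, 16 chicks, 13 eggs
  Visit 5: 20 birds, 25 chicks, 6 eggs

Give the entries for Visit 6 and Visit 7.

29 birds, 36 chicks, 14 eggs; 40 birds, 49 chicks, 7 eggs

Birds — differences are 1, 3, 5, … (increasing by 2 each time): 4, 5, 8, 13, 20 → 29 → 40.
Chicks: 1, 4, 9, 16, 25 → 36 → 49 (perfect squares: 1², 2², 3², …).
For the eggs, alternating steps +8, −7, +8, −7, …: 4, 12, 5, 13, 6 → 14 → 7.
Putting the parts together: 29 birds, 36 chicks, 14 eggs and then 40 birds, 49 chicks, 7 eggs.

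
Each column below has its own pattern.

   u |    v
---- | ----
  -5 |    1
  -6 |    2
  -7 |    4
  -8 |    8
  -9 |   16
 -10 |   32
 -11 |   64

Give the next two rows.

-12  128; -13  256

For the column u, −1 each step: -5, -6, -7, -8, -9, -10, -11 → -12 → -13.
For the column v, ×2 each step: 1, 2, 4, 8, 16, 32, 64 → 128 → 256.
Putting the parts together: -12  128 and then -13  256.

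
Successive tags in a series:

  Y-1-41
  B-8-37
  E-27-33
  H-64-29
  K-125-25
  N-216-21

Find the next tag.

Q-343-17

Letter: Y, B, E, H, K, N → Q (letters move forward 3 places in the alphabet, wrapping Z→A).
Second component goes 1, 8, 27, 64, 125, 216 → 343 (perfect cubes: 1³, 2³, 3³, …).
Third component — −4 each step: 41, 37, 33, 29, 25, 21 → 17.
Combining the parts gives Q-343-17.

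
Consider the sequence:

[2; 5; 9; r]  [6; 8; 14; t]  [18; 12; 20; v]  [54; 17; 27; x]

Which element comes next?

First coordinate: ×3 each step, so 2, 6, 18, 54 → 162.
Second coordinate: 5, 8, 12, 17 → 23 (differences are 3, 4, 5, … (increasing by 1 each time)).
Third coordinate: differences are 5, 6, 7, … (increasing by 1 each time); 9, 14, 20, 27 → 35.
For the letter, letters move forward 2 places in the alphabet: r, t, v, x → z.
So the next element is [162; 23; 35; z].

[162; 23; 35; z]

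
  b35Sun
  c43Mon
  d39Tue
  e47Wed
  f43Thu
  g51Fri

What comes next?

Letter: b, c, d, e, f, g → h (letters move forward 1 place in the alphabet).
Second component: alternating steps +8, −4, +8, −4, …, so 35, 43, 39, 47, 43, 51 → 47.
Day: Sun, Mon, Tue, Wed, Thu, Fri → Sat (runs through the weekdays Mon→Sun).
So the next tag is h47Sat.

h47Sat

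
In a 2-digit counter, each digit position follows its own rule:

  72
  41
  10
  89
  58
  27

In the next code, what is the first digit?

9

First digit: −3 each step, mod 10, so 7, 4, 1, 8, 5, 2 → 9.
For the second digit, −1 each step, mod 10: 2, 1, 0, 9, 8, 7 → 6.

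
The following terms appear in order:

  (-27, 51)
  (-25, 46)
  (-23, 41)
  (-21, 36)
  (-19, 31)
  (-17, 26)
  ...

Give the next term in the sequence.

(-15, 21)

First coordinate: -27, -25, -23, -21, -19, -17 → -15 (+2 each step).
Second coordinate: −5 each step; 51, 46, 41, 36, 31, 26 → 21.
So the next term is (-15, 21).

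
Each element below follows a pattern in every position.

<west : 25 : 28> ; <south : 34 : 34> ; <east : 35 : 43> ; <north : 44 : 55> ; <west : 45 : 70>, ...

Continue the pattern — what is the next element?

<south : 54 : 88>

For the direction, repeats west → south → east → north: west, south, east, north, west → south.
Second coordinate: alternating steps +9, +1, +9, +1, …, so 25, 34, 35, 44, 45 → 54.
Third coordinate — differences are 6, 9, 12, … (increasing by 3 each time): 28, 34, 43, 55, 70 → 88.
Combining the parts gives <south : 54 : 88>.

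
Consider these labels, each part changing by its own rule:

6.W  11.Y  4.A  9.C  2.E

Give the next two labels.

First component: alternating steps +5, −7, +5, −7, …, so 6, 11, 4, 9, 2 → 7 → 0.
Letter — letters move forward 2 places in the alphabet, wrapping Z→A: W, Y, A, C, E → G → I.
So the next two labels are 7.G and 0.I.

7.G then 0.I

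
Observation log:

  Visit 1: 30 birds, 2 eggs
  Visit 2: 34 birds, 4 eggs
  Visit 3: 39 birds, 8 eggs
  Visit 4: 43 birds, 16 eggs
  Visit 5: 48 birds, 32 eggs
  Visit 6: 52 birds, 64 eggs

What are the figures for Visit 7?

Birds goes 30, 34, 39, 43, 48, 52 → 57 (alternating steps +4, +5, +4, +5, …).
Eggs: ×2 each step, so 2, 4, 8, 16, 32, 64 → 128.
Putting it together: 57 birds, 128 eggs.

57 birds, 128 eggs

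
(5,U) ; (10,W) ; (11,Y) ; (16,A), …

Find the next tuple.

First part: 5, 10, 11, 16 → 17 (alternating steps +5, +1, +5, +1, …).
Letter: letters move forward 2 places in the alphabet, wrapping Z→A; U, W, Y, A → C.
Putting it together: (17,C).

(17,C)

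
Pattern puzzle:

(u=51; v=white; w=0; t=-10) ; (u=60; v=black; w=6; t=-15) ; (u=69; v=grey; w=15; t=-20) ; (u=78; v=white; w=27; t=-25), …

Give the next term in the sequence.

(u=87; v=black; w=42; t=-30)

For the u, +9 each step: 51, 60, 69, 78 → 87.
V: repeats white → black → grey, so white, black, grey, white → black.
W: differences are 6, 9, 12, … (increasing by 3 each time), so 0, 6, 15, 27 → 42.
T: −5 each step; -10, -15, -20, -25 → -30.
Combining the parts gives (u=87; v=black; w=42; t=-30).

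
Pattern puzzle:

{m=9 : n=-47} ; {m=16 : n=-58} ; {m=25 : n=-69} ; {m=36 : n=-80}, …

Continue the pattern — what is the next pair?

M: perfect squares: 3², 4², 5², …; 9, 16, 25, 36 → 49.
N: −11 each step; -47, -58, -69, -80 → -91.
Combining the parts gives {m=49 : n=-91}.

{m=49 : n=-91}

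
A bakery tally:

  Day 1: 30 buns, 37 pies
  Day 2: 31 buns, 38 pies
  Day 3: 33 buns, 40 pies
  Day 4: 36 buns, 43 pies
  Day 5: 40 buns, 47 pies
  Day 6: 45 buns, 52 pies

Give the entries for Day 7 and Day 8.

51 buns, 58 pies; 58 buns, 65 pies

Buns — differences are 1, 2, 3, … (increasing by 1 each time): 30, 31, 33, 36, 40, 45 → 51 → 58.
Pies goes 37, 38, 40, 43, 47, 52 → 58 → 65 (always 7 more than the buns).
Putting the parts together: 51 buns, 58 pies and then 58 buns, 65 pies.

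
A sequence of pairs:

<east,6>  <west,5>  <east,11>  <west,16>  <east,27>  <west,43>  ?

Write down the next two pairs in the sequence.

<east,70>, <west,113>

Direction: alternates east ↔ west, so east, west, east, west, east, west → east → west.
For the second component, each term is the sum of the two before it: 6, 5, 11, 16, 27, 43 → 70 → 113.
Putting the parts together: <east,70> and then <west,113>.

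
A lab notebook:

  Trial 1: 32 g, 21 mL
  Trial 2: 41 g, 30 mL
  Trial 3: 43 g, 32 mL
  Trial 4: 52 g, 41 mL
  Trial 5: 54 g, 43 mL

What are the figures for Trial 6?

G — alternating steps +9, +2, +9, +2, …: 32, 41, 43, 52, 54 → 63.
ML: always 11 less than the g, so 21, 30, 32, 41, 43 → 52.
Putting it together: 63 g, 52 mL.

63 g, 52 mL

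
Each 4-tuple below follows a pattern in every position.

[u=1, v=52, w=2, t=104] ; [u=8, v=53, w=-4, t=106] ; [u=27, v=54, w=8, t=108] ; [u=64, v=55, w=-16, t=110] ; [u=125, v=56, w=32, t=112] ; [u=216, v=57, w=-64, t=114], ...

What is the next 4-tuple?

[u=343, v=58, w=128, t=116]

For the u, perfect cubes: 1³, 2³, 3³, …: 1, 8, 27, 64, 125, 216 → 343.
V — +1 each step: 52, 53, 54, 55, 56, 57 → 58.
W: ×(-2) each step, so 2, -4, 8, -16, 32, -64 → 128.
T: always 2 × the v, so 104, 106, 108, 110, 112, 114 → 116.
Combining the parts gives [u=343, v=58, w=128, t=116].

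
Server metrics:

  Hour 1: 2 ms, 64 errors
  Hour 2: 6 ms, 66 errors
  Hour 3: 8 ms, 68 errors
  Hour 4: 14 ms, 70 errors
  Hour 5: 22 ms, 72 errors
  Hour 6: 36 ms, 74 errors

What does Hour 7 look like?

Ms — each term is the sum of the two before it: 2, 6, 8, 14, 22, 36 → 58.
Errors: +2 each step; 64, 66, 68, 70, 72, 74 → 76.
Combining the parts gives 58 ms, 76 errors.

58 ms, 76 errors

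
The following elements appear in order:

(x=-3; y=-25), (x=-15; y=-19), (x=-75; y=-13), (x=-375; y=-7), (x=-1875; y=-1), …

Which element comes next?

(x=-9375; y=5)

X: ×5 each step; -3, -15, -75, -375, -1875 → -9375.
Y: -25, -19, -13, -7, -1 → 5 (+6 each step).
Combining the parts gives (x=-9375; y=5).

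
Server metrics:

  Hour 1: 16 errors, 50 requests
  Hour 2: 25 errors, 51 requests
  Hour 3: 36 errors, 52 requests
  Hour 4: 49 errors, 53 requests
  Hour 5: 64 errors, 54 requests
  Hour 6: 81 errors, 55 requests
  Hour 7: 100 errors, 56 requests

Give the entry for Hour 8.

Errors: 16, 25, 36, 49, 64, 81, 100 → 121 (perfect squares: 4², 5², 6², …).
Requests: 50, 51, 52, 53, 54, 55, 56 → 57 (+1 each step).
Combining the parts gives 121 errors, 57 requests.

121 errors, 57 requests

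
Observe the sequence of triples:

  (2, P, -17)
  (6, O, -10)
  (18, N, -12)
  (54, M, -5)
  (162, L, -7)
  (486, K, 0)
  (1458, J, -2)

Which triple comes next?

For the first value, ×3 each step: 2, 6, 18, 54, 162, 486, 1458 → 4374.
Letter — letters move back 1 place in the alphabet: P, O, N, M, L, K, J → I.
Third value: alternating steps +7, −2, +7, −2, …, so -17, -10, -12, -5, -7, 0, -2 → 5.
Combining the parts gives (4374, I, 5).

(4374, I, 5)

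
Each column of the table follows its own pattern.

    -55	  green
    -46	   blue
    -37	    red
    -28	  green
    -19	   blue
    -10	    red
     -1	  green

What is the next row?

8  blue

First component: -55, -46, -37, -28, -19, -10, -1 → 8 (+9 each step).
For the colour, repeats green → blue → red: green, blue, red, green, blue, red, green → blue.
Putting it together: 8  blue.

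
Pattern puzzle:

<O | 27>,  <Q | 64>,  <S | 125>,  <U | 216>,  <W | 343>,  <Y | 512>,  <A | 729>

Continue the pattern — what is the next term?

Letter: letters move forward 2 places in the alphabet, wrapping Z→A; O, Q, S, U, W, Y, A → C.
Second part: perfect cubes: 3³, 4³, 5³, …; 27, 64, 125, 216, 343, 512, 729 → 1000.
So the next term is <C | 1000>.

<C | 1000>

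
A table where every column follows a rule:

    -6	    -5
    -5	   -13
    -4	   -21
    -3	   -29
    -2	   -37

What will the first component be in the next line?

First component: +1 each step; -6, -5, -4, -3, -2 → -1.

-1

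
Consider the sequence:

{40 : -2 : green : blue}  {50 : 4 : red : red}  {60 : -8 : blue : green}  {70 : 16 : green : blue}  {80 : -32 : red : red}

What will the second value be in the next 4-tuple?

For the first value, +10 each step: 40, 50, 60, 70, 80 → 90.
Second value — ×(-2) each step: -2, 4, -8, 16, -32 → 64.
For the first colour, repeats green → red → blue: green, red, blue, green, red → blue.
Second colour goes blue, red, green, blue, red → green (repeats blue → red → green).

64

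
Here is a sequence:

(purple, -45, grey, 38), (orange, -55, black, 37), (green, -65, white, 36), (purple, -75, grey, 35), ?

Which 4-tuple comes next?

(orange, -85, black, 34)

Colour — repeats purple → orange → green: purple, orange, green, purple → orange.
Second value: −10 each step; -45, -55, -65, -75 → -85.
Shade goes grey, black, white, grey → black (repeats grey → black → white).
Fourth value: −1 each step; 38, 37, 36, 35 → 34.
Combining the parts gives (orange, -85, black, 34).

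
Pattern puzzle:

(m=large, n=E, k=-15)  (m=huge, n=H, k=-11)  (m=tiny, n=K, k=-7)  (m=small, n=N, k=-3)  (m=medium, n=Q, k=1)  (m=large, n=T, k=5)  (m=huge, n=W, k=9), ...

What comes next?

M: repeats large → huge → tiny → small → medium, so large, huge, tiny, small, medium, large, huge → tiny.
N — letters move forward 3 places in the alphabet: E, H, K, N, Q, T, W → Z.
For the k, +4 each step: -15, -11, -7, -3, 1, 5, 9 → 13.
So the next triple is (m=tiny, n=Z, k=13).

(m=tiny, n=Z, k=13)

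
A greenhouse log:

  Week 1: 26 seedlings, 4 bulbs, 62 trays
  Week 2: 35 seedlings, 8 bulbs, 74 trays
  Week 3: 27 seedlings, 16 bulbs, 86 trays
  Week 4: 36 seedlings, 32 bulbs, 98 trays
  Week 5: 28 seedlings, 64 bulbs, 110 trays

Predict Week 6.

37 seedlings, 128 bulbs, 122 trays

Seedlings: alternating steps +9, −8, +9, −8, …, so 26, 35, 27, 36, 28 → 37.
For the bulbs, ×2 each step: 4, 8, 16, 32, 64 → 128.
For the trays, +12 each step: 62, 74, 86, 98, 110 → 122.
Putting it together: 37 seedlings, 128 bulbs, 122 trays.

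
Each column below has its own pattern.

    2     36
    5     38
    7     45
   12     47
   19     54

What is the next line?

First component goes 2, 5, 7, 12, 19 → 31 (each term is the sum of the two before it).
Second component goes 36, 38, 45, 47, 54 → 56 (alternating steps +2, +7, +2, +7, …).
So the next line is 31  56.

31  56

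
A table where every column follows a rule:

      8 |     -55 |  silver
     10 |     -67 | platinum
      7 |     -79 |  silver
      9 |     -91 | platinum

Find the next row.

First component: 8, 10, 7, 9 → 6 (alternating steps +2, −3, +2, −3, …).
Second component: -55, -67, -79, -91 → -103 (−12 each step).
Metal: alternates silver ↔ platinum; silver, platinum, silver, platinum → silver.
Putting it together: 6  -103  silver.

6  -103  silver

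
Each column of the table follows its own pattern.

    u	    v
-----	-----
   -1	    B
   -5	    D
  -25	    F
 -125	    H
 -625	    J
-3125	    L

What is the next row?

Column u: -1, -5, -25, -125, -625, -3125 → -15625 (×5 each step).
Column v: letters move forward 2 places in the alphabet, so B, D, F, H, J, L → N.
Putting it together: -15625  N.

-15625  N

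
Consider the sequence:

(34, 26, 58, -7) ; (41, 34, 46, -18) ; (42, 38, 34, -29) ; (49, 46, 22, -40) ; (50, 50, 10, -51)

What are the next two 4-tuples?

(57, 58, -2, -62), (58, 62, -14, -73)

First entry — alternating steps +7, +1, +7, +1, …: 34, 41, 42, 49, 50 → 57 → 58.
Second entry: 26, 34, 38, 46, 50 → 58 → 62 (alternating steps +8, +4, +8, +4, …).
For the third entry, −12 each step: 58, 46, 34, 22, 10 → -2 → -14.
Fourth entry — −11 each step: -7, -18, -29, -40, -51 → -62 → -73.
So the next two 4-tuples are (57, 58, -2, -62) and (58, 62, -14, -73).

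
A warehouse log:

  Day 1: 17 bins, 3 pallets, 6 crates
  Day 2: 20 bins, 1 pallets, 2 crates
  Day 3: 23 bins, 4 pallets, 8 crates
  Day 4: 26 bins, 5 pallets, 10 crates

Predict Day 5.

Bins: 17, 20, 23, 26 → 29 (+3 each step).
Pallets: each term is the sum of the two before it, so 3, 1, 4, 5 → 9.
For the crates, always 2 × the pallets: 6, 2, 8, 10 → 18.
Putting it together: 29 bins, 9 pallets, 18 crates.

29 bins, 9 pallets, 18 crates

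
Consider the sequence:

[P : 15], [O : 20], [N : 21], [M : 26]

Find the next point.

Letter goes P, O, N, M → L (letters move back 1 place in the alphabet).
Second part: alternating steps +5, +1, +5, +1, …; 15, 20, 21, 26 → 27.
Combining the parts gives [L : 27].

[L : 27]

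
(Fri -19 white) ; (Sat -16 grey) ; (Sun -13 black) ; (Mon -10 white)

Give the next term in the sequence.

Day: Fri, Sat, Sun, Mon → Tue (runs through the weekdays Mon→Sun).
Second entry: +3 each step; -19, -16, -13, -10 → -7.
Shade goes white, grey, black, white → grey (repeats white → grey → black).
Combining the parts gives (Tue -7 grey).

(Tue -7 grey)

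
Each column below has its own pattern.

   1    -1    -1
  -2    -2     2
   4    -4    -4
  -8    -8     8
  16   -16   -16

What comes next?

First component: ×(-2) each step, so 1, -2, 4, -8, 16 → -32.
Second component: ×2 each step; -1, -2, -4, -8, -16 → -32.
Third component: -1, 2, -4, 8, -16 → 32 (always the negative of the first component).
Combining the parts gives -32  -32  32.

-32  -32  32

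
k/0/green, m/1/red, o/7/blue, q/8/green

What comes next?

s/14/red

Letter: letters move forward 2 places in the alphabet, so k, m, o, q → s.
Second component: alternating steps +1, +6, +1, +6, …; 0, 1, 7, 8 → 14.
Colour: repeats green → red → blue, so green, red, blue, green → red.
So the next label is s/14/red.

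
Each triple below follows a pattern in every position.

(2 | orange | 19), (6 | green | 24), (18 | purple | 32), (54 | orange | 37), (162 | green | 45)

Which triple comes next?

(486 | purple | 50)

First part: ×3 each step; 2, 6, 18, 54, 162 → 486.
For the colour, repeats orange → green → purple: orange, green, purple, orange, green → purple.
Third part: alternating steps +5, +8, +5, +8, …, so 19, 24, 32, 37, 45 → 50.
Combining the parts gives (486 | purple | 50).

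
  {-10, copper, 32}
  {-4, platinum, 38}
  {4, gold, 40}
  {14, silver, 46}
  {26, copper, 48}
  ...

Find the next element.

{40, platinum, 54}

First part: -10, -4, 4, 14, 26 → 40 (differences are 6, 8, 10, … (increasing by 2 each time)).
Metal — repeats copper → platinum → gold → silver: copper, platinum, gold, silver, copper → platinum.
Third part goes 32, 38, 40, 46, 48 → 54 (alternating steps +6, +2, +6, +2, …).
Putting it together: {40, platinum, 54}.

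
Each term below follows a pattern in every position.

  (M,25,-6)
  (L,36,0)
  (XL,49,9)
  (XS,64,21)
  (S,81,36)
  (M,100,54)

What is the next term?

(L,121,75)

Size goes M, L, XL, XS, S, M → L (repeats M → L → XL → XS → S).
Second coordinate: 25, 36, 49, 64, 81, 100 → 121 (perfect squares: 5², 6², 7², …).
Third coordinate: -6, 0, 9, 21, 36, 54 → 75 (differences are 6, 9, 12, … (increasing by 3 each time)).
Putting it together: (L,121,75).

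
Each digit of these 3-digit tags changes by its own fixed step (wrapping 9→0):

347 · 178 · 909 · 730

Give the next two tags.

561 then 392

First digit: −2 each step, mod 10; 3, 1, 9, 7 → 5 → 3.
Second digit — +3 each step, mod 10: 4, 7, 0, 3 → 6 → 9.
Third digit: +1 each step, mod 10; 7, 8, 9, 0 → 1 → 2.
So the next two tags are 561 and 392.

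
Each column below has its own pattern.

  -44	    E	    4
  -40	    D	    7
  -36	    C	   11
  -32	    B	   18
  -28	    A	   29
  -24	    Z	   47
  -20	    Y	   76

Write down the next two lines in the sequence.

-16  X  123; -12  W  199

First component: +4 each step, so -44, -40, -36, -32, -28, -24, -20 → -16 → -12.
Letter: E, D, C, B, A, Z, Y → X → W (letters move back 1 place in the alphabet, wrapping A→Z).
For the third component, each term is the sum of the two before it: 4, 7, 11, 18, 29, 47, 76 → 123 → 199.
Putting the parts together: -16  X  123 and then -12  W  199.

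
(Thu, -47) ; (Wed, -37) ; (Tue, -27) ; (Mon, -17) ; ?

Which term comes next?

(Sun, -7)

Day goes Thu, Wed, Tue, Mon → Sun (runs backward through the weekdays Mon→Sun).
Second component: -47, -37, -27, -17 → -7 (+10 each step).
So the next term is (Sun, -7).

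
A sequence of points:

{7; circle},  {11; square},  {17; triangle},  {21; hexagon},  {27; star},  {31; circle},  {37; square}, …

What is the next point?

{41; triangle}

First coordinate — alternating steps +4, +6, +4, +6, …: 7, 11, 17, 21, 27, 31, 37 → 41.
Shape: circle, square, triangle, hexagon, star, circle, square → triangle (repeats circle → square → triangle → hexagon → star).
Combining the parts gives {41; triangle}.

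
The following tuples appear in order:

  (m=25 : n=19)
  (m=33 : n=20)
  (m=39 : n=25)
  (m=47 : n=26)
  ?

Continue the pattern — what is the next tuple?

For the m, alternating steps +8, +6, +8, +6, …: 25, 33, 39, 47 → 53.
N — alternating steps +1, +5, +1, +5, …: 19, 20, 25, 26 → 31.
Putting it together: (m=53 : n=31).

(m=53 : n=31)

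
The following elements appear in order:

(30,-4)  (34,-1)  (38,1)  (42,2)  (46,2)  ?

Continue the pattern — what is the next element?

First entry: +4 each step, so 30, 34, 38, 42, 46 → 50.
Second entry: differences are 3, 2, 1, … (decreasing by 1 each time); -4, -1, 1, 2, 2 → 1.
Putting it together: (50,1).

(50,1)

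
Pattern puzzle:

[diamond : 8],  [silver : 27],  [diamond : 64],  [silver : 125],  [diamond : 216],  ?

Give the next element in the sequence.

Rank goes diamond, silver, diamond, silver, diamond → silver (alternates diamond ↔ silver).
Second slot: 8, 27, 64, 125, 216 → 343 (perfect cubes: 2³, 3³, 4³, …).
So the next element is [silver : 343].

[silver : 343]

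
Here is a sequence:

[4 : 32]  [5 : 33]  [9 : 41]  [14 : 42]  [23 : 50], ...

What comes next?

For the first component, each term is the sum of the two before it: 4, 5, 9, 14, 23 → 37.
Second component — alternating steps +1, +8, +1, +8, …: 32, 33, 41, 42, 50 → 51.
Combining the parts gives [37 : 51].

[37 : 51]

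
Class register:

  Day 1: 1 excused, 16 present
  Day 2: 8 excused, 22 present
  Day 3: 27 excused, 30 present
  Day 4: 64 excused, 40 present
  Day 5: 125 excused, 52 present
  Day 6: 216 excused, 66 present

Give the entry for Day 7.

Excused: perfect cubes: 1³, 2³, 3³, …, so 1, 8, 27, 64, 125, 216 → 343.
Present — differences are 6, 8, 10, … (increasing by 2 each time): 16, 22, 30, 40, 52, 66 → 82.
So the next line is 343 excused, 82 present.

343 excused, 82 present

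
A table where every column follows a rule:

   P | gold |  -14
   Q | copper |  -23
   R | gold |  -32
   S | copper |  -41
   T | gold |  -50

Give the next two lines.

For the letter, letters move forward 1 place in the alphabet: P, Q, R, S, T → U → V.
Metal: alternates gold ↔ copper, so gold, copper, gold, copper, gold → copper → gold.
Third component: −9 each step, so -14, -23, -32, -41, -50 → -59 → -68.
Putting the parts together: U  copper  -59 and then V  gold  -68.

U  copper  -59; V  gold  -68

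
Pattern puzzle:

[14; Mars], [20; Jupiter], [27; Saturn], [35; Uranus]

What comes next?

For the first slot, differences are 6, 7, 8, … (increasing by 1 each time): 14, 20, 27, 35 → 44.
For the planet, runs through the planets Mercury→Neptune: Mars, Jupiter, Saturn, Uranus → Neptune.
So the next tuple is [44; Neptune].

[44; Neptune]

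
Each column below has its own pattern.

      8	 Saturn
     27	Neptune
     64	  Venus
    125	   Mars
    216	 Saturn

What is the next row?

First component: perfect cubes: 2³, 3³, 4³, …; 8, 27, 64, 125, 216 → 343.
For the planet, repeats Saturn → Neptune → Venus → Mars: Saturn, Neptune, Venus, Mars, Saturn → Neptune.
Putting it together: 343  Neptune.

343  Neptune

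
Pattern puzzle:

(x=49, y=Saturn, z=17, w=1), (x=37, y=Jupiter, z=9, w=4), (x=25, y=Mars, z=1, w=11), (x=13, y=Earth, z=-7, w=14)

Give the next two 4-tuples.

(x=1, y=Venus, z=-15, w=21), (x=-11, y=Mercury, z=-23, w=24)

For the x, −12 each step: 49, 37, 25, 13 → 1 → -11.
Y goes Saturn, Jupiter, Mars, Earth → Venus → Mercury (runs backward through the planets Mercury→Neptune).
Z: −8 each step, so 17, 9, 1, -7 → -15 → -23.
For the w, alternating steps +3, +7, +3, +7, …: 1, 4, 11, 14 → 21 → 24.
Putting the parts together: (x=1, y=Venus, z=-15, w=21) and then (x=-11, y=Mercury, z=-23, w=24).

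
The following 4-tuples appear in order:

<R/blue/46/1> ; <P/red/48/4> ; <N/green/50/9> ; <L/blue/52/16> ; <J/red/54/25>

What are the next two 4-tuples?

<H/green/56/36>, <F/blue/58/49>

Letter — letters move back 2 places in the alphabet: R, P, N, L, J → H → F.
Colour: blue, red, green, blue, red → green → blue (repeats blue → red → green).
Third slot goes 46, 48, 50, 52, 54 → 56 → 58 (+2 each step).
Fourth slot — perfect squares: 1², 2², 3², …: 1, 4, 9, 16, 25 → 36 → 49.
So the next two 4-tuples are <H/green/56/36> and <F/blue/58/49>.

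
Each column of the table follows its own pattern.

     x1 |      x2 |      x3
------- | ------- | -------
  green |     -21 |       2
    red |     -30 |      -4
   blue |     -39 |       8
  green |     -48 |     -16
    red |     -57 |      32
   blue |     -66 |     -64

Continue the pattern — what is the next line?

green  -75  128

Column x1: repeats green → red → blue, so green, red, blue, green, red, blue → green.
Column x2 — −9 each step: -21, -30, -39, -48, -57, -66 → -75.
For the column x3, ×(-2) each step: 2, -4, 8, -16, 32, -64 → 128.
So the next line is green  -75  128.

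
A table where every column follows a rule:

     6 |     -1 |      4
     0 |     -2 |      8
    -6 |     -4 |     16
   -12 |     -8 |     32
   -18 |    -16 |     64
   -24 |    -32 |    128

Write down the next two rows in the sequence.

-30  -64  256; -36  -128  512

For the first component, −6 each step: 6, 0, -6, -12, -18, -24 → -30 → -36.
Second component goes -1, -2, -4, -8, -16, -32 → -64 → -128 (×2 each step).
Third component: ×2 each step; 4, 8, 16, 32, 64, 128 → 256 → 512.
So the next two rows are -30  -64  256 and -36  -128  512.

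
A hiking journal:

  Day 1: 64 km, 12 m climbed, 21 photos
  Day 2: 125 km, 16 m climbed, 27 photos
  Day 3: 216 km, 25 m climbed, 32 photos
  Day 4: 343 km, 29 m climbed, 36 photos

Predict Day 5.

Km: perfect cubes: 4³, 5³, 6³, …; 64, 125, 216, 343 → 512.
M climbed goes 12, 16, 25, 29 → 38 (alternating steps +4, +9, +4, +9, …).
Photos: differences are 6, 5, 4, … (decreasing by 1 each time), so 21, 27, 32, 36 → 39.
So the next record is 512 km, 38 m climbed, 39 photos.

512 km, 38 m climbed, 39 photos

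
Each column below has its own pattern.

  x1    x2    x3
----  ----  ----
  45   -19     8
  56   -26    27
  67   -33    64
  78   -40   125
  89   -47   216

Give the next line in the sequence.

Column x1: +11 each step; 45, 56, 67, 78, 89 → 100.
Column x2: −7 each step; -19, -26, -33, -40, -47 → -54.
Column x3 goes 8, 27, 64, 125, 216 → 343 (perfect cubes: 2³, 3³, 4³, …).
Combining the parts gives 100  -54  343.

100  -54  343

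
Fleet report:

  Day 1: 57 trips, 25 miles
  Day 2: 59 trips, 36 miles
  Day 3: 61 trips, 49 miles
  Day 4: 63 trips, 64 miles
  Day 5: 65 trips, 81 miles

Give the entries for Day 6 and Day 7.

Trips: +2 each step, so 57, 59, 61, 63, 65 → 67 → 69.
For the miles, perfect squares: 5², 6², 7², …: 25, 36, 49, 64, 81 → 100 → 121.
So the next two rows are 67 trips, 100 miles and 69 trips, 121 miles.

67 trips, 100 miles; 69 trips, 121 miles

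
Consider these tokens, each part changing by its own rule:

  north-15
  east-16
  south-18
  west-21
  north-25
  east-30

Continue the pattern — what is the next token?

Direction: repeats north → east → south → west, so north, east, south, west, north, east → south.
For the second component, differences are 1, 2, 3, … (increasing by 1 each time): 15, 16, 18, 21, 25, 30 → 36.
Combining the parts gives south-36.

south-36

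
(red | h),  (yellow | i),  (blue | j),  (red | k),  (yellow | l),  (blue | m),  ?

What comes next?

Colour goes red, yellow, blue, red, yellow, blue → red (repeats red → yellow → blue).
Letter — letters move forward 1 place in the alphabet: h, i, j, k, l, m → n.
So the next pair is (red | n).

(red | n)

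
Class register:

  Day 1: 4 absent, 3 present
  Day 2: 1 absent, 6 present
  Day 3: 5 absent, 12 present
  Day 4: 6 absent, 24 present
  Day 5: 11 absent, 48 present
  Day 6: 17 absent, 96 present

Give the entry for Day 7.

Absent: each term is the sum of the two before it; 4, 1, 5, 6, 11, 17 → 28.
Present: 3, 6, 12, 24, 48, 96 → 192 (×2 each step).
Putting it together: 28 absent, 192 present.

28 absent, 192 present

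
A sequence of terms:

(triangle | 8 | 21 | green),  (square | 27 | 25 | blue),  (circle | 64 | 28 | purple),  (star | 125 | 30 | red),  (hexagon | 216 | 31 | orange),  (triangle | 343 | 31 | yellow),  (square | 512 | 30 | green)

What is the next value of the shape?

Shape: repeats triangle → square → circle → star → hexagon, so triangle, square, circle, star, hexagon, triangle, square → circle.
Second value: perfect cubes: 2³, 3³, 4³, …, so 8, 27, 64, 125, 216, 343, 512 → 729.
For the third value, differences are 4, 3, 2, … (decreasing by 1 each time): 21, 25, 28, 30, 31, 31, 30 → 28.
Colour: repeats green → blue → purple → red → orange → yellow, so green, blue, purple, red, orange, yellow, green → blue.

circle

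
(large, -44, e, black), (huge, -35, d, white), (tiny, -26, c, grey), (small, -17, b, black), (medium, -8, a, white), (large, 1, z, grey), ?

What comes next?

Size: repeats large → huge → tiny → small → medium; large, huge, tiny, small, medium, large → huge.
Second part: +9 each step, so -44, -35, -26, -17, -8, 1 → 10.
Letter: e, d, c, b, a, z → y (letters move back 1 place in the alphabet, wrapping A→Z).
Shade: black, white, grey, black, white, grey → black (repeats black → white → grey).
Putting it together: (huge, 10, y, black).

(huge, 10, y, black)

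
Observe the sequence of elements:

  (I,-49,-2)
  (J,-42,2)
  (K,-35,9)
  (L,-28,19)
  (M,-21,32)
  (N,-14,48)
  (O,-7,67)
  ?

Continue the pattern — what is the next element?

Letter: I, J, K, L, M, N, O → P (letters move forward 1 place in the alphabet).
Second entry: -49, -42, -35, -28, -21, -14, -7 → 0 (+7 each step).
Third entry: -2, 2, 9, 19, 32, 48, 67 → 89 (differences are 4, 7, 10, … (increasing by 3 each time)).
Putting it together: (P,0,89).

(P,0,89)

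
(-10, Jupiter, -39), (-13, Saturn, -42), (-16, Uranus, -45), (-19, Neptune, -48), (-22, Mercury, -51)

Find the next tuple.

First slot: −3 each step, so -10, -13, -16, -19, -22 → -25.
Planet goes Jupiter, Saturn, Uranus, Neptune, Mercury → Venus (runs through the planets Mercury→Neptune).
Third slot goes -39, -42, -45, -48, -51 → -54 (−3 each step).
Putting it together: (-25, Venus, -54).

(-25, Venus, -54)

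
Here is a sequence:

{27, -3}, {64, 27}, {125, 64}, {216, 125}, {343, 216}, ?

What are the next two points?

For the first part, perfect cubes: 3³, 4³, 5³, …: 27, 64, 125, 216, 343 → 512 → 729.
Second part — always the previous value of the first part: -3, 27, 64, 125, 216 → 343 → 512.
So the next two points are {512, 343} and {729, 512}.

{512, 343}, {729, 512}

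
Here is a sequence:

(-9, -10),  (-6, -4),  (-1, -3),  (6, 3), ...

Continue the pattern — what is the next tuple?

First part: differences are 3, 5, 7, … (increasing by 2 each time); -9, -6, -1, 6 → 15.
Second part: alternating steps +6, +1, +6, +1, …, so -10, -4, -3, 3 → 4.
Putting it together: (15, 4).

(15, 4)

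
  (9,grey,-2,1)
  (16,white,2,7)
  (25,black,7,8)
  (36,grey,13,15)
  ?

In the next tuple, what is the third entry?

First entry goes 9, 16, 25, 36 → 49 (perfect squares: 3², 4², 5², …).
Shade goes grey, white, black, grey → white (repeats grey → white → black).
Third entry goes -2, 2, 7, 13 → 20 (differences are 4, 5, 6, … (increasing by 1 each time)).
For the fourth entry, each term is the sum of the two before it: 1, 7, 8, 15 → 23.

20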